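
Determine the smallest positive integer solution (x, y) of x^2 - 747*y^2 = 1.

First expand sqrt(747) as a continued fraction. With x_i = (sqrt(747) + m_i)/d_i and (m_0, d_0) = (0, 1): a_0 = floor(sqrt(747)) = 27, since 27^2 = 729 <= 747 < 784 = 28^2.
Iterate m_{i+1} = d_i*a_i - m_i, d_{i+1} = (747 - m_{i+1}^2)/d_i, a_{i+1} = floor((a_0 + m_{i+1})/d_{i+1}):
  m_1 = 1*27 - 0 = 27, d_1 = (747 - 27^2)/1 = 18/1 = 18, a_1 = floor((27 + 27)/18) = 3.
  m_2 = 18*3 - 27 = 27, d_2 = (747 - 27^2)/18 = 18/18 = 1, a_2 = floor((27 + 27)/1) = 54.
  m_3 = 1*54 - 27 = 27, d_3 = (747 - 27^2)/1 = 18/1 = 18: (m_3, d_3) = (m_1, d_1) = (27, 18), so from here the quotients repeat a_1, a_2; the period length is 2.
So sqrt(747) = [27; (3, 54)] with period length k = 2.
k is even, so the fundamental solution of x^2 - 747y^2 = 1 is (p_{k-1}, q_{k-1}) = (p_1, q_1); compute convergents through index 1.
Convergents (p_i = a_i*p_{i-1} + p_{i-2}, q_i = a_i*q_{i-1} + q_{i-2} with p_{-2}=0, p_{-1}=1, q_{-2}=1, q_{-1}=0):
  i=0: a_0=27, p_0 = 27*1 + 0 = 27, q_0 = 27*0 + 1 = 1.
  i=1: a_1=3, p_1 = 3*27 + 1 = 82, q_1 = 3*1 + 0 = 3.
Check: 82^2 - 747*3^2 = 6724 - 6723 = 1, so (x, y) = (82, 3) solves the equation, and by the theorem it is the least positive solution.

(x, y) = (82, 3)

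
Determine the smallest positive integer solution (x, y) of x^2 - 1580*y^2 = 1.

(x, y) = (159, 4)

First expand sqrt(1580) as a continued fraction. With x_i = (sqrt(1580) + m_i)/d_i and (m_0, d_0) = (0, 1): a_0 = floor(sqrt(1580)) = 39, since 39^2 = 1521 <= 1580 < 1600 = 40^2.
Iterate m_{i+1} = d_i*a_i - m_i, d_{i+1} = (1580 - m_{i+1}^2)/d_i, a_{i+1} = floor((a_0 + m_{i+1})/d_{i+1}):
  m_1 = 1*39 - 0 = 39, d_1 = (1580 - 39^2)/1 = 59/1 = 59, a_1 = floor((39 + 39)/59) = 1.
  m_2 = 59*1 - 39 = 20, d_2 = (1580 - 20^2)/59 = 1180/59 = 20, a_2 = floor((39 + 20)/20) = 2.
  m_3 = 20*2 - 20 = 20, d_3 = (1580 - 20^2)/20 = 1180/20 = 59, a_3 = floor((39 + 20)/59) = 1.
  m_4 = 59*1 - 20 = 39, d_4 = (1580 - 39^2)/59 = 59/59 = 1, a_4 = floor((39 + 39)/1) = 78.
  m_5 = 1*78 - 39 = 39, d_5 = (1580 - 39^2)/1 = 59/1 = 59: (m_5, d_5) = (m_1, d_1) = (39, 59), so from here the quotients repeat a_1, ..., a_4; the period length is 4.
So sqrt(1580) = [39; (1, 2, 1, 78)] with period length k = 4.
k is even, so the fundamental solution of x^2 - 1580y^2 = 1 is (p_{k-1}, q_{k-1}) = (p_3, q_3); compute convergents through index 3.
Convergents (p_i = a_i*p_{i-1} + p_{i-2}, q_i = a_i*q_{i-1} + q_{i-2} with p_{-2}=0, p_{-1}=1, q_{-2}=1, q_{-1}=0):
  i=0: a_0=39, p_0 = 39*1 + 0 = 39, q_0 = 39*0 + 1 = 1.
  i=1: a_1=1, p_1 = 1*39 + 1 = 40, q_1 = 1*1 + 0 = 1.
  i=2: a_2=2, p_2 = 2*40 + 39 = 119, q_2 = 2*1 + 1 = 3.
  i=3: a_3=1, p_3 = 1*119 + 40 = 159, q_3 = 1*3 + 1 = 4.
Check: 159^2 - 1580*4^2 = 25281 - 25280 = 1, so (x, y) = (159, 4) solves the equation, and by the theorem it is the least positive solution.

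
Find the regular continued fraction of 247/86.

Run the Euclidean algorithm on 247 and 86; the successive quotients are the partial quotients a_0, a_1, ... (each step inverts the fractional part left over by the previous one):
  247 = 2*86 + 75, so a_0 = 2.
  86 = 1*75 + 11, so a_1 = 1.
  75 = 6*11 + 9, so a_2 = 6.
  11 = 1*9 + 2, so a_3 = 1.
  9 = 4*2 + 1, so a_4 = 4.
  2 = 2*1 + 0, so a_5 = 2.
The remainder reaches 0 after 6 divisions, so the expansion has 6 partial quotients, read off in order.

[2; 1, 6, 1, 4, 2]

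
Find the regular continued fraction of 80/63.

Run the Euclidean algorithm on 80 and 63; the successive quotients are the partial quotients a_0, a_1, ... (each step inverts the fractional part left over by the previous one):
  80 = 1*63 + 17, so a_0 = 1.
  63 = 3*17 + 12, so a_1 = 3.
  17 = 1*12 + 5, so a_2 = 1.
  12 = 2*5 + 2, so a_3 = 2.
  5 = 2*2 + 1, so a_4 = 2.
  2 = 2*1 + 0, so a_5 = 2.
The remainder reaches 0 after 6 divisions, so the expansion has 6 partial quotients, read off in order.

[1; 3, 1, 2, 2, 2]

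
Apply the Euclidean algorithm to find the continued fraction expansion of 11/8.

[1; 2, 1, 2]

Run the Euclidean algorithm on 11 and 8; the successive quotients are the partial quotients a_0, a_1, ... (each step inverts the fractional part left over by the previous one):
  11 = 1*8 + 3, so a_0 = 1.
  8 = 2*3 + 2, so a_1 = 2.
  3 = 1*2 + 1, so a_2 = 1.
  2 = 2*1 + 0, so a_3 = 2.
The remainder reaches 0 after 4 divisions, so the expansion has 4 partial quotients, read off in order.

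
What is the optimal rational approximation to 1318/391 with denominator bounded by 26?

Expand x = 1318/391 as a continued fraction with the Euclidean algorithm:
  1318 = 3*391 + 145, so a_0 = 3.
  391 = 2*145 + 101, so a_1 = 2.
  145 = 1*101 + 44, so a_2 = 1.
  101 = 2*44 + 13, so a_3 = 2.
  44 = 3*13 + 5, so a_4 = 3.
  13 = 2*5 + 3, so a_5 = 2.
  5 = 1*3 + 2, so a_6 = 1.
  3 = 1*2 + 1, so a_7 = 1.
  2 = 2*1 + 0, so a_8 = 2.
so x = [3; 2, 1, 2, 3, 2, 1, 1, 2].
Convergents (p_i = a_i*p_{i-1} + p_{i-2}, q_i = a_i*q_{i-1} + q_{i-2} with p_{-2}=0, p_{-1}=1, q_{-2}=1, q_{-1}=0), until the denominator exceeds 26:
  i=0: a_0=3, p_0 = 3*1 + 0 = 3, q_0 = 3*0 + 1 = 1.
  i=1: a_1=2, p_1 = 2*3 + 1 = 7, q_1 = 2*1 + 0 = 2.
  i=2: a_2=1, p_2 = 1*7 + 3 = 10, q_2 = 1*2 + 1 = 3.
  i=3: a_3=2, p_3 = 2*10 + 7 = 27, q_3 = 2*3 + 2 = 8.
  i=4: a_4=3, p_4 = 3*27 + 10 = 91, q_4 = 3*8 + 3 = 27.
q_4 = 27 > 26, so the last convergent with denominator <= 26 is p_3/q_3 = 27/8.
The closest fraction with denominator <= 26 is either p_3/q_3 or the intermediate fraction (k*p_3 + p_2)/(k*q_3 + q_2) with the largest k >= 1 whose denominator stays <= 26; these approach x as k grows, and every other convergent or intermediate fraction in range is farther away.
Largest k: floor((26 - q_2)/q_3) = floor((26 - 3)/8) = 2.
That gives (2*27 + 10)/(2*8 + 3) = 64/19.
Compare the errors: |x - 27/8| = |1318*8 - 27*391|/(391*8) = 13/3128, and |x - 64/19| = |1318*19 - 64*391|/(391*19) = 18/7429.
Cross-multiplying, 18*3128 = 56304 < 96577 = 13*7429, so 18/7429 is smaller: the intermediate fraction 64/19 is closer to x than 27/8.

64/19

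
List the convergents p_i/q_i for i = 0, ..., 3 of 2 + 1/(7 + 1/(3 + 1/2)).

2/1, 15/7, 47/22, 109/51

Using the convergent recurrence p_i = a_i*p_{i-1} + p_{i-2}, q_i = a_i*q_{i-1} + q_{i-2} with p_{-2}=0, p_{-1}=1, q_{-2}=1, q_{-1}=0:
  i=0: a_0=2, p_0 = 2*1 + 0 = 2, q_0 = 2*0 + 1 = 1.
  i=1: a_1=7, p_1 = 7*2 + 1 = 15, q_1 = 7*1 + 0 = 7.
  i=2: a_2=3, p_2 = 3*15 + 2 = 47, q_2 = 3*7 + 1 = 22.
  i=3: a_3=2, p_3 = 2*47 + 15 = 109, q_3 = 2*22 + 7 = 51.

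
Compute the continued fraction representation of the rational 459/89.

[5; 6, 2, 1, 4]

Run the Euclidean algorithm on 459 and 89; the successive quotients are the partial quotients a_0, a_1, ... (each step inverts the fractional part left over by the previous one):
  459 = 5*89 + 14, so a_0 = 5.
  89 = 6*14 + 5, so a_1 = 6.
  14 = 2*5 + 4, so a_2 = 2.
  5 = 1*4 + 1, so a_3 = 1.
  4 = 4*1 + 0, so a_4 = 4.
The remainder reaches 0 after 5 divisions, so the expansion has 5 partial quotients, read off in order.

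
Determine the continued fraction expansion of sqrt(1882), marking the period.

Write x_i = (sqrt(1882) + m_i)/d_i with (m_0, d_0) = (0, 1). a_0 = floor(sqrt(1882)) = 43, since 43^2 = 1849 <= 1882 < 1936 = 44^2.
Iterate m_{i+1} = d_i*a_i - m_i, d_{i+1} = (1882 - m_{i+1}^2)/d_i, a_{i+1} = floor((a_0 + m_{i+1})/d_{i+1}):
  m_1 = 1*43 - 0 = 43, d_1 = (1882 - 43^2)/1 = 33/1 = 33, a_1 = floor((43 + 43)/33) = 2.
  m_2 = 33*2 - 43 = 23, d_2 = (1882 - 23^2)/33 = 1353/33 = 41, a_2 = floor((43 + 23)/41) = 1.
  m_3 = 41*1 - 23 = 18, d_3 = (1882 - 18^2)/41 = 1558/41 = 38, a_3 = floor((43 + 18)/38) = 1.
  m_4 = 38*1 - 18 = 20, d_4 = (1882 - 20^2)/38 = 1482/38 = 39, a_4 = floor((43 + 20)/39) = 1.
  m_5 = 39*1 - 20 = 19, d_5 = (1882 - 19^2)/39 = 1521/39 = 39, a_5 = floor((43 + 19)/39) = 1.
  m_6 = 39*1 - 19 = 20, d_6 = (1882 - 20^2)/39 = 1482/39 = 38, a_6 = floor((43 + 20)/38) = 1.
  m_7 = 38*1 - 20 = 18, d_7 = (1882 - 18^2)/38 = 1558/38 = 41, a_7 = floor((43 + 18)/41) = 1.
  m_8 = 41*1 - 18 = 23, d_8 = (1882 - 23^2)/41 = 1353/41 = 33, a_8 = floor((43 + 23)/33) = 2.
  m_9 = 33*2 - 23 = 43, d_9 = (1882 - 43^2)/33 = 33/33 = 1, a_9 = floor((43 + 43)/1) = 86.
  m_10 = 1*86 - 43 = 43, d_10 = (1882 - 43^2)/1 = 33/1 = 33: (m_10, d_10) = (m_1, d_1) = (43, 33), so from here the quotients repeat a_1, ..., a_9; the period length is 9.
Hence the expansion of sqrt(1882) is a_0 = 43 followed by the repeating block 2, 1, 1, 1, 1, 1, 1, 2, 86 (period 9).

[43; (2, 1, 1, 1, 1, 1, 1, 2, 86)]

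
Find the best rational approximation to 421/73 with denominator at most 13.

75/13

Expand x = 421/73 as a continued fraction with the Euclidean algorithm:
  421 = 5*73 + 56, so a_0 = 5.
  73 = 1*56 + 17, so a_1 = 1.
  56 = 3*17 + 5, so a_2 = 3.
  17 = 3*5 + 2, so a_3 = 3.
  5 = 2*2 + 1, so a_4 = 2.
  2 = 2*1 + 0, so a_5 = 2.
so x = [5; 1, 3, 3, 2, 2].
Convergents (p_i = a_i*p_{i-1} + p_{i-2}, q_i = a_i*q_{i-1} + q_{i-2} with p_{-2}=0, p_{-1}=1, q_{-2}=1, q_{-1}=0), until the denominator exceeds 13:
  i=0: a_0=5, p_0 = 5*1 + 0 = 5, q_0 = 5*0 + 1 = 1.
  i=1: a_1=1, p_1 = 1*5 + 1 = 6, q_1 = 1*1 + 0 = 1.
  i=2: a_2=3, p_2 = 3*6 + 5 = 23, q_2 = 3*1 + 1 = 4.
  i=3: a_3=3, p_3 = 3*23 + 6 = 75, q_3 = 3*4 + 1 = 13.
  i=4: a_4=2, p_4 = 2*75 + 23 = 173, q_4 = 2*13 + 4 = 30.
q_4 = 30 > 13, so the last convergent with denominator <= 13 is p_3/q_3 = 75/13.
The closest fraction with denominator <= 13 is either p_3/q_3 or the intermediate fraction (k*p_3 + p_2)/(k*q_3 + q_2) with the largest k >= 1 whose denominator stays <= 13; these approach x as k grows, and every other convergent or intermediate fraction in range is farther away.
Largest k: floor((13 - q_2)/q_3) = floor((13 - 4)/13) = 0.
Since k = 0, no intermediate fraction beyond p_3/q_3 has denominator <= 13, so the convergent 75/13 is the closest (its error is |421*13 - 75*73|/(73*13) = 2/949).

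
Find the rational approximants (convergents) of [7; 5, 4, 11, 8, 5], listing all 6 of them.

Using the convergent recurrence p_i = a_i*p_{i-1} + p_{i-2}, q_i = a_i*q_{i-1} + q_{i-2} with p_{-2}=0, p_{-1}=1, q_{-2}=1, q_{-1}=0:
  i=0: a_0=7, p_0 = 7*1 + 0 = 7, q_0 = 7*0 + 1 = 1.
  i=1: a_1=5, p_1 = 5*7 + 1 = 36, q_1 = 5*1 + 0 = 5.
  i=2: a_2=4, p_2 = 4*36 + 7 = 151, q_2 = 4*5 + 1 = 21.
  i=3: a_3=11, p_3 = 11*151 + 36 = 1697, q_3 = 11*21 + 5 = 236.
  i=4: a_4=8, p_4 = 8*1697 + 151 = 13727, q_4 = 8*236 + 21 = 1909.
  i=5: a_5=5, p_5 = 5*13727 + 1697 = 70332, q_5 = 5*1909 + 236 = 9781.

7/1, 36/5, 151/21, 1697/236, 13727/1909, 70332/9781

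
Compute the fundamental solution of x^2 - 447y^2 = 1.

First expand sqrt(447) as a continued fraction. With x_i = (sqrt(447) + m_i)/d_i and (m_0, d_0) = (0, 1): a_0 = floor(sqrt(447)) = 21, since 21^2 = 441 <= 447 < 484 = 22^2.
Iterate m_{i+1} = d_i*a_i - m_i, d_{i+1} = (447 - m_{i+1}^2)/d_i, a_{i+1} = floor((a_0 + m_{i+1})/d_{i+1}):
  m_1 = 1*21 - 0 = 21, d_1 = (447 - 21^2)/1 = 6/1 = 6, a_1 = floor((21 + 21)/6) = 7.
  m_2 = 6*7 - 21 = 21, d_2 = (447 - 21^2)/6 = 6/6 = 1, a_2 = floor((21 + 21)/1) = 42.
  m_3 = 1*42 - 21 = 21, d_3 = (447 - 21^2)/1 = 6/1 = 6: (m_3, d_3) = (m_1, d_1) = (21, 6), so from here the quotients repeat a_1, a_2; the period length is 2.
So sqrt(447) = [21; (7, 42)] with period length k = 2.
k is even, so the fundamental solution of x^2 - 447y^2 = 1 is (p_{k-1}, q_{k-1}) = (p_1, q_1); compute convergents through index 1.
Convergents (p_i = a_i*p_{i-1} + p_{i-2}, q_i = a_i*q_{i-1} + q_{i-2} with p_{-2}=0, p_{-1}=1, q_{-2}=1, q_{-1}=0):
  i=0: a_0=21, p_0 = 21*1 + 0 = 21, q_0 = 21*0 + 1 = 1.
  i=1: a_1=7, p_1 = 7*21 + 1 = 148, q_1 = 7*1 + 0 = 7.
Check: 148^2 - 447*7^2 = 21904 - 21903 = 1, so (x, y) = (148, 7) solves the equation, and by the theorem it is the least positive solution.

(x, y) = (148, 7)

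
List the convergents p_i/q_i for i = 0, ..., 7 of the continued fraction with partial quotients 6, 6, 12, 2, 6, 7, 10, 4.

Using the convergent recurrence p_i = a_i*p_{i-1} + p_{i-2}, q_i = a_i*q_{i-1} + q_{i-2} with p_{-2}=0, p_{-1}=1, q_{-2}=1, q_{-1}=0:
  i=0: a_0=6, p_0 = 6*1 + 0 = 6, q_0 = 6*0 + 1 = 1.
  i=1: a_1=6, p_1 = 6*6 + 1 = 37, q_1 = 6*1 + 0 = 6.
  i=2: a_2=12, p_2 = 12*37 + 6 = 450, q_2 = 12*6 + 1 = 73.
  i=3: a_3=2, p_3 = 2*450 + 37 = 937, q_3 = 2*73 + 6 = 152.
  i=4: a_4=6, p_4 = 6*937 + 450 = 6072, q_4 = 6*152 + 73 = 985.
  i=5: a_5=7, p_5 = 7*6072 + 937 = 43441, q_5 = 7*985 + 152 = 7047.
  i=6: a_6=10, p_6 = 10*43441 + 6072 = 440482, q_6 = 10*7047 + 985 = 71455.
  i=7: a_7=4, p_7 = 4*440482 + 43441 = 1805369, q_7 = 4*71455 + 7047 = 292867.

6/1, 37/6, 450/73, 937/152, 6072/985, 43441/7047, 440482/71455, 1805369/292867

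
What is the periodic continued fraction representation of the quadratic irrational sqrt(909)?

Write x_i = (sqrt(909) + m_i)/d_i with (m_0, d_0) = (0, 1). a_0 = floor(sqrt(909)) = 30, since 30^2 = 900 <= 909 < 961 = 31^2.
Iterate m_{i+1} = d_i*a_i - m_i, d_{i+1} = (909 - m_{i+1}^2)/d_i, a_{i+1} = floor((a_0 + m_{i+1})/d_{i+1}):
  m_1 = 1*30 - 0 = 30, d_1 = (909 - 30^2)/1 = 9/1 = 9, a_1 = floor((30 + 30)/9) = 6.
  m_2 = 9*6 - 30 = 24, d_2 = (909 - 24^2)/9 = 333/9 = 37, a_2 = floor((30 + 24)/37) = 1.
  m_3 = 37*1 - 24 = 13, d_3 = (909 - 13^2)/37 = 740/37 = 20, a_3 = floor((30 + 13)/20) = 2.
  m_4 = 20*2 - 13 = 27, d_4 = (909 - 27^2)/20 = 180/20 = 9, a_4 = floor((30 + 27)/9) = 6.
  m_5 = 9*6 - 27 = 27, d_5 = (909 - 27^2)/9 = 180/9 = 20, a_5 = floor((30 + 27)/20) = 2.
  m_6 = 20*2 - 27 = 13, d_6 = (909 - 13^2)/20 = 740/20 = 37, a_6 = floor((30 + 13)/37) = 1.
  m_7 = 37*1 - 13 = 24, d_7 = (909 - 24^2)/37 = 333/37 = 9, a_7 = floor((30 + 24)/9) = 6.
  m_8 = 9*6 - 24 = 30, d_8 = (909 - 30^2)/9 = 9/9 = 1, a_8 = floor((30 + 30)/1) = 60.
  m_9 = 1*60 - 30 = 30, d_9 = (909 - 30^2)/1 = 9/1 = 9: (m_9, d_9) = (m_1, d_1) = (30, 9), so from here the quotients repeat a_1, ..., a_8; the period length is 8.
Hence the expansion of sqrt(909) is a_0 = 30 followed by the repeating block 6, 1, 2, 6, 2, 1, 6, 60 (period 8).

[30; (6, 1, 2, 6, 2, 1, 6, 60)]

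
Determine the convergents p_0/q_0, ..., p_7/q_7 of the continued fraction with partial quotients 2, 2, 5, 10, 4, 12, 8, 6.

2/1, 5/2, 27/11, 275/112, 1127/459, 13799/5620, 111519/45419, 682913/278134

Using the convergent recurrence p_i = a_i*p_{i-1} + p_{i-2}, q_i = a_i*q_{i-1} + q_{i-2} with p_{-2}=0, p_{-1}=1, q_{-2}=1, q_{-1}=0:
  i=0: a_0=2, p_0 = 2*1 + 0 = 2, q_0 = 2*0 + 1 = 1.
  i=1: a_1=2, p_1 = 2*2 + 1 = 5, q_1 = 2*1 + 0 = 2.
  i=2: a_2=5, p_2 = 5*5 + 2 = 27, q_2 = 5*2 + 1 = 11.
  i=3: a_3=10, p_3 = 10*27 + 5 = 275, q_3 = 10*11 + 2 = 112.
  i=4: a_4=4, p_4 = 4*275 + 27 = 1127, q_4 = 4*112 + 11 = 459.
  i=5: a_5=12, p_5 = 12*1127 + 275 = 13799, q_5 = 12*459 + 112 = 5620.
  i=6: a_6=8, p_6 = 8*13799 + 1127 = 111519, q_6 = 8*5620 + 459 = 45419.
  i=7: a_7=6, p_7 = 6*111519 + 13799 = 682913, q_7 = 6*45419 + 5620 = 278134.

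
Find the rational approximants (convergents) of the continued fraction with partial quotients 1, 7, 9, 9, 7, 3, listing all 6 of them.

Using the convergent recurrence p_i = a_i*p_{i-1} + p_{i-2}, q_i = a_i*q_{i-1} + q_{i-2} with p_{-2}=0, p_{-1}=1, q_{-2}=1, q_{-1}=0:
  i=0: a_0=1, p_0 = 1*1 + 0 = 1, q_0 = 1*0 + 1 = 1.
  i=1: a_1=7, p_1 = 7*1 + 1 = 8, q_1 = 7*1 + 0 = 7.
  i=2: a_2=9, p_2 = 9*8 + 1 = 73, q_2 = 9*7 + 1 = 64.
  i=3: a_3=9, p_3 = 9*73 + 8 = 665, q_3 = 9*64 + 7 = 583.
  i=4: a_4=7, p_4 = 7*665 + 73 = 4728, q_4 = 7*583 + 64 = 4145.
  i=5: a_5=3, p_5 = 3*4728 + 665 = 14849, q_5 = 3*4145 + 583 = 13018.

1/1, 8/7, 73/64, 665/583, 4728/4145, 14849/13018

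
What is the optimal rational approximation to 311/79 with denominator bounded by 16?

63/16

Expand x = 311/79 as a continued fraction with the Euclidean algorithm:
  311 = 3*79 + 74, so a_0 = 3.
  79 = 1*74 + 5, so a_1 = 1.
  74 = 14*5 + 4, so a_2 = 14.
  5 = 1*4 + 1, so a_3 = 1.
  4 = 4*1 + 0, so a_4 = 4.
so x = [3; 1, 14, 1, 4].
Convergents (p_i = a_i*p_{i-1} + p_{i-2}, q_i = a_i*q_{i-1} + q_{i-2} with p_{-2}=0, p_{-1}=1, q_{-2}=1, q_{-1}=0), until the denominator exceeds 16:
  i=0: a_0=3, p_0 = 3*1 + 0 = 3, q_0 = 3*0 + 1 = 1.
  i=1: a_1=1, p_1 = 1*3 + 1 = 4, q_1 = 1*1 + 0 = 1.
  i=2: a_2=14, p_2 = 14*4 + 3 = 59, q_2 = 14*1 + 1 = 15.
  i=3: a_3=1, p_3 = 1*59 + 4 = 63, q_3 = 1*15 + 1 = 16.
  i=4: a_4=4, p_4 = 4*63 + 59 = 311, q_4 = 4*16 + 15 = 79.
q_4 = 79 > 16, so the last convergent with denominator <= 16 is p_3/q_3 = 63/16.
The closest fraction with denominator <= 16 is either p_3/q_3 or the intermediate fraction (k*p_3 + p_2)/(k*q_3 + q_2) with the largest k >= 1 whose denominator stays <= 16; these approach x as k grows, and every other convergent or intermediate fraction in range is farther away.
Largest k: floor((16 - q_2)/q_3) = floor((16 - 15)/16) = 0.
Since k = 0, no intermediate fraction beyond p_3/q_3 has denominator <= 16, so the convergent 63/16 is the closest (its error is |311*16 - 63*79|/(79*16) = 1/1264).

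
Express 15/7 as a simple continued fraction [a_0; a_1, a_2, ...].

[2; 7]

Run the Euclidean algorithm on 15 and 7; the successive quotients are the partial quotients a_0, a_1, ... (each step inverts the fractional part left over by the previous one):
  15 = 2*7 + 1, so a_0 = 2.
  7 = 7*1 + 0, so a_1 = 7.
The remainder reaches 0 after 2 divisions, so the expansion has 2 partial quotients, read off in order.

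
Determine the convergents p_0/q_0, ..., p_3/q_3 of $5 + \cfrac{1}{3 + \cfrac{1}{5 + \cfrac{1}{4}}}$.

Using the convergent recurrence p_i = a_i*p_{i-1} + p_{i-2}, q_i = a_i*q_{i-1} + q_{i-2} with p_{-2}=0, p_{-1}=1, q_{-2}=1, q_{-1}=0:
  i=0: a_0=5, p_0 = 5*1 + 0 = 5, q_0 = 5*0 + 1 = 1.
  i=1: a_1=3, p_1 = 3*5 + 1 = 16, q_1 = 3*1 + 0 = 3.
  i=2: a_2=5, p_2 = 5*16 + 5 = 85, q_2 = 5*3 + 1 = 16.
  i=3: a_3=4, p_3 = 4*85 + 16 = 356, q_3 = 4*16 + 3 = 67.

5/1, 16/3, 85/16, 356/67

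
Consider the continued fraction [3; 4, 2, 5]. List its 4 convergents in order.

Using the convergent recurrence p_i = a_i*p_{i-1} + p_{i-2}, q_i = a_i*q_{i-1} + q_{i-2} with p_{-2}=0, p_{-1}=1, q_{-2}=1, q_{-1}=0:
  i=0: a_0=3, p_0 = 3*1 + 0 = 3, q_0 = 3*0 + 1 = 1.
  i=1: a_1=4, p_1 = 4*3 + 1 = 13, q_1 = 4*1 + 0 = 4.
  i=2: a_2=2, p_2 = 2*13 + 3 = 29, q_2 = 2*4 + 1 = 9.
  i=3: a_3=5, p_3 = 5*29 + 13 = 158, q_3 = 5*9 + 4 = 49.

3/1, 13/4, 29/9, 158/49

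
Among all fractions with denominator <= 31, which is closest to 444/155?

63/22

Expand x = 444/155 as a continued fraction with the Euclidean algorithm:
  444 = 2*155 + 134, so a_0 = 2.
  155 = 1*134 + 21, so a_1 = 1.
  134 = 6*21 + 8, so a_2 = 6.
  21 = 2*8 + 5, so a_3 = 2.
  8 = 1*5 + 3, so a_4 = 1.
  5 = 1*3 + 2, so a_5 = 1.
  3 = 1*2 + 1, so a_6 = 1.
  2 = 2*1 + 0, so a_7 = 2.
so x = [2; 1, 6, 2, 1, 1, 1, 2].
Convergents (p_i = a_i*p_{i-1} + p_{i-2}, q_i = a_i*q_{i-1} + q_{i-2} with p_{-2}=0, p_{-1}=1, q_{-2}=1, q_{-1}=0), until the denominator exceeds 31:
  i=0: a_0=2, p_0 = 2*1 + 0 = 2, q_0 = 2*0 + 1 = 1.
  i=1: a_1=1, p_1 = 1*2 + 1 = 3, q_1 = 1*1 + 0 = 1.
  i=2: a_2=6, p_2 = 6*3 + 2 = 20, q_2 = 6*1 + 1 = 7.
  i=3: a_3=2, p_3 = 2*20 + 3 = 43, q_3 = 2*7 + 1 = 15.
  i=4: a_4=1, p_4 = 1*43 + 20 = 63, q_4 = 1*15 + 7 = 22.
  i=5: a_5=1, p_5 = 1*63 + 43 = 106, q_5 = 1*22 + 15 = 37.
q_5 = 37 > 31, so the last convergent with denominator <= 31 is p_4/q_4 = 63/22.
The closest fraction with denominator <= 31 is either p_4/q_4 or the intermediate fraction (k*p_4 + p_3)/(k*q_4 + q_3) with the largest k >= 1 whose denominator stays <= 31; these approach x as k grows, and every other convergent or intermediate fraction in range is farther away.
Largest k: floor((31 - q_3)/q_4) = floor((31 - 15)/22) = 0.
Since k = 0, no intermediate fraction beyond p_4/q_4 has denominator <= 31, so the convergent 63/22 is the closest (its error is |444*22 - 63*155|/(155*22) = 3/3410).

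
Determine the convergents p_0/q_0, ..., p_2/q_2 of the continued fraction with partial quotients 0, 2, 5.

Using the convergent recurrence p_i = a_i*p_{i-1} + p_{i-2}, q_i = a_i*q_{i-1} + q_{i-2} with p_{-2}=0, p_{-1}=1, q_{-2}=1, q_{-1}=0:
  i=0: a_0=0, p_0 = 0*1 + 0 = 0, q_0 = 0*0 + 1 = 1.
  i=1: a_1=2, p_1 = 2*0 + 1 = 1, q_1 = 2*1 + 0 = 2.
  i=2: a_2=5, p_2 = 5*1 + 0 = 5, q_2 = 5*2 + 1 = 11.

0/1, 1/2, 5/11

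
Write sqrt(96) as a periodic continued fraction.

Write x_i = (sqrt(96) + m_i)/d_i with (m_0, d_0) = (0, 1). a_0 = floor(sqrt(96)) = 9, since 9^2 = 81 <= 96 < 100 = 10^2.
Iterate m_{i+1} = d_i*a_i - m_i, d_{i+1} = (96 - m_{i+1}^2)/d_i, a_{i+1} = floor((a_0 + m_{i+1})/d_{i+1}):
  m_1 = 1*9 - 0 = 9, d_1 = (96 - 9^2)/1 = 15/1 = 15, a_1 = floor((9 + 9)/15) = 1.
  m_2 = 15*1 - 9 = 6, d_2 = (96 - 6^2)/15 = 60/15 = 4, a_2 = floor((9 + 6)/4) = 3.
  m_3 = 4*3 - 6 = 6, d_3 = (96 - 6^2)/4 = 60/4 = 15, a_3 = floor((9 + 6)/15) = 1.
  m_4 = 15*1 - 6 = 9, d_4 = (96 - 9^2)/15 = 15/15 = 1, a_4 = floor((9 + 9)/1) = 18.
  m_5 = 1*18 - 9 = 9, d_5 = (96 - 9^2)/1 = 15/1 = 15: (m_5, d_5) = (m_1, d_1) = (9, 15), so from here the quotients repeat a_1, ..., a_4; the period length is 4.
Hence the expansion of sqrt(96) is a_0 = 9 followed by the repeating block 1, 3, 1, 18 (period 4).

[9; (1, 3, 1, 18)]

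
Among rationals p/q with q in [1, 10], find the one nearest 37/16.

23/10

Expand x = 37/16 as a continued fraction with the Euclidean algorithm:
  37 = 2*16 + 5, so a_0 = 2.
  16 = 3*5 + 1, so a_1 = 3.
  5 = 5*1 + 0, so a_2 = 5.
so x = [2; 3, 5].
Convergents (p_i = a_i*p_{i-1} + p_{i-2}, q_i = a_i*q_{i-1} + q_{i-2} with p_{-2}=0, p_{-1}=1, q_{-2}=1, q_{-1}=0), until the denominator exceeds 10:
  i=0: a_0=2, p_0 = 2*1 + 0 = 2, q_0 = 2*0 + 1 = 1.
  i=1: a_1=3, p_1 = 3*2 + 1 = 7, q_1 = 3*1 + 0 = 3.
  i=2: a_2=5, p_2 = 5*7 + 2 = 37, q_2 = 5*3 + 1 = 16.
q_2 = 16 > 10, so the last convergent with denominator <= 10 is p_1/q_1 = 7/3.
The closest fraction with denominator <= 10 is either p_1/q_1 or the intermediate fraction (k*p_1 + p_0)/(k*q_1 + q_0) with the largest k >= 1 whose denominator stays <= 10; these approach x as k grows, and every other convergent or intermediate fraction in range is farther away.
Largest k: floor((10 - q_0)/q_1) = floor((10 - 1)/3) = 3.
That gives (3*7 + 2)/(3*3 + 1) = 23/10.
Compare the errors: |x - 7/3| = |37*3 - 7*16|/(16*3) = 1/48, and |x - 23/10| = |37*10 - 23*16|/(16*10) = 2/160.
Cross-multiplying, 2*48 = 96 < 160 = 1*160, so 2/160 is smaller: the intermediate fraction 23/10 is closer to x than 7/3.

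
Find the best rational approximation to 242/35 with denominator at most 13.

Expand x = 242/35 as a continued fraction with the Euclidean algorithm:
  242 = 6*35 + 32, so a_0 = 6.
  35 = 1*32 + 3, so a_1 = 1.
  32 = 10*3 + 2, so a_2 = 10.
  3 = 1*2 + 1, so a_3 = 1.
  2 = 2*1 + 0, so a_4 = 2.
so x = [6; 1, 10, 1, 2].
Convergents (p_i = a_i*p_{i-1} + p_{i-2}, q_i = a_i*q_{i-1} + q_{i-2} with p_{-2}=0, p_{-1}=1, q_{-2}=1, q_{-1}=0), until the denominator exceeds 13:
  i=0: a_0=6, p_0 = 6*1 + 0 = 6, q_0 = 6*0 + 1 = 1.
  i=1: a_1=1, p_1 = 1*6 + 1 = 7, q_1 = 1*1 + 0 = 1.
  i=2: a_2=10, p_2 = 10*7 + 6 = 76, q_2 = 10*1 + 1 = 11.
  i=3: a_3=1, p_3 = 1*76 + 7 = 83, q_3 = 1*11 + 1 = 12.
  i=4: a_4=2, p_4 = 2*83 + 76 = 242, q_4 = 2*12 + 11 = 35.
q_4 = 35 > 13, so the last convergent with denominator <= 13 is p_3/q_3 = 83/12.
The closest fraction with denominator <= 13 is either p_3/q_3 or the intermediate fraction (k*p_3 + p_2)/(k*q_3 + q_2) with the largest k >= 1 whose denominator stays <= 13; these approach x as k grows, and every other convergent or intermediate fraction in range is farther away.
Largest k: floor((13 - q_2)/q_3) = floor((13 - 11)/12) = 0.
Since k = 0, no intermediate fraction beyond p_3/q_3 has denominator <= 13, so the convergent 83/12 is the closest (its error is |242*12 - 83*35|/(35*12) = 1/420).

83/12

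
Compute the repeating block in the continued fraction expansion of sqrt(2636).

Write x_i = (sqrt(2636) + m_i)/d_i with (m_0, d_0) = (0, 1). a_0 = floor(sqrt(2636)) = 51, since 51^2 = 2601 <= 2636 < 2704 = 52^2.
Iterate m_{i+1} = d_i*a_i - m_i, d_{i+1} = (2636 - m_{i+1}^2)/d_i, a_{i+1} = floor((a_0 + m_{i+1})/d_{i+1}):
  m_1 = 1*51 - 0 = 51, d_1 = (2636 - 51^2)/1 = 35/1 = 35, a_1 = floor((51 + 51)/35) = 2.
  m_2 = 35*2 - 51 = 19, d_2 = (2636 - 19^2)/35 = 2275/35 = 65, a_2 = floor((51 + 19)/65) = 1.
  m_3 = 65*1 - 19 = 46, d_3 = (2636 - 46^2)/65 = 520/65 = 8, a_3 = floor((51 + 46)/8) = 12.
  m_4 = 8*12 - 46 = 50, d_4 = (2636 - 50^2)/8 = 136/8 = 17, a_4 = floor((51 + 50)/17) = 5.
  m_5 = 17*5 - 50 = 35, d_5 = (2636 - 35^2)/17 = 1411/17 = 83, a_5 = floor((51 + 35)/83) = 1.
  m_6 = 83*1 - 35 = 48, d_6 = (2636 - 48^2)/83 = 332/83 = 4, a_6 = floor((51 + 48)/4) = 24.
  m_7 = 4*24 - 48 = 48, d_7 = (2636 - 48^2)/4 = 332/4 = 83, a_7 = floor((51 + 48)/83) = 1.
  m_8 = 83*1 - 48 = 35, d_8 = (2636 - 35^2)/83 = 1411/83 = 17, a_8 = floor((51 + 35)/17) = 5.
  m_9 = 17*5 - 35 = 50, d_9 = (2636 - 50^2)/17 = 136/17 = 8, a_9 = floor((51 + 50)/8) = 12.
  m_10 = 8*12 - 50 = 46, d_10 = (2636 - 46^2)/8 = 520/8 = 65, a_10 = floor((51 + 46)/65) = 1.
  m_11 = 65*1 - 46 = 19, d_11 = (2636 - 19^2)/65 = 2275/65 = 35, a_11 = floor((51 + 19)/35) = 2.
  m_12 = 35*2 - 19 = 51, d_12 = (2636 - 51^2)/35 = 35/35 = 1, a_12 = floor((51 + 51)/1) = 102.
  m_13 = 1*102 - 51 = 51, d_13 = (2636 - 51^2)/1 = 35/1 = 35: (m_13, d_13) = (m_1, d_1) = (51, 35), so from here the quotients repeat a_1, ..., a_12; the period length is 12.
Hence the expansion of sqrt(2636) is a_0 = 51 followed by the repeating block 2, 1, 12, 5, 1, 24, 1, 5, 12, 1, 2, 102 (period 12).

[51; (2, 1, 12, 5, 1, 24, 1, 5, 12, 1, 2, 102)]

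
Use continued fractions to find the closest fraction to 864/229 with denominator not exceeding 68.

Expand x = 864/229 as a continued fraction with the Euclidean algorithm:
  864 = 3*229 + 177, so a_0 = 3.
  229 = 1*177 + 52, so a_1 = 1.
  177 = 3*52 + 21, so a_2 = 3.
  52 = 2*21 + 10, so a_3 = 2.
  21 = 2*10 + 1, so a_4 = 2.
  10 = 10*1 + 0, so a_5 = 10.
so x = [3; 1, 3, 2, 2, 10].
Convergents (p_i = a_i*p_{i-1} + p_{i-2}, q_i = a_i*q_{i-1} + q_{i-2} with p_{-2}=0, p_{-1}=1, q_{-2}=1, q_{-1}=0), until the denominator exceeds 68:
  i=0: a_0=3, p_0 = 3*1 + 0 = 3, q_0 = 3*0 + 1 = 1.
  i=1: a_1=1, p_1 = 1*3 + 1 = 4, q_1 = 1*1 + 0 = 1.
  i=2: a_2=3, p_2 = 3*4 + 3 = 15, q_2 = 3*1 + 1 = 4.
  i=3: a_3=2, p_3 = 2*15 + 4 = 34, q_3 = 2*4 + 1 = 9.
  i=4: a_4=2, p_4 = 2*34 + 15 = 83, q_4 = 2*9 + 4 = 22.
  i=5: a_5=10, p_5 = 10*83 + 34 = 864, q_5 = 10*22 + 9 = 229.
q_5 = 229 > 68, so the last convergent with denominator <= 68 is p_4/q_4 = 83/22.
The closest fraction with denominator <= 68 is either p_4/q_4 or the intermediate fraction (k*p_4 + p_3)/(k*q_4 + q_3) with the largest k >= 1 whose denominator stays <= 68; these approach x as k grows, and every other convergent or intermediate fraction in range is farther away.
Largest k: floor((68 - q_3)/q_4) = floor((68 - 9)/22) = 2.
That gives (2*83 + 34)/(2*22 + 9) = 200/53.
Compare the errors: |x - 83/22| = |864*22 - 83*229|/(229*22) = 1/5038, and |x - 200/53| = |864*53 - 200*229|/(229*53) = 8/12137.
Cross-multiplying, 1*12137 = 12137 < 40304 = 8*5038, so 1/5038 is smaller: the convergent 83/22 is closer to x than 200/53.

83/22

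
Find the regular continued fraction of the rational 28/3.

Run the Euclidean algorithm on 28 and 3; the successive quotients are the partial quotients a_0, a_1, ... (each step inverts the fractional part left over by the previous one):
  28 = 9*3 + 1, so a_0 = 9.
  3 = 3*1 + 0, so a_1 = 3.
The remainder reaches 0 after 2 divisions, so the expansion has 2 partial quotients, read off in order.

[9; 3]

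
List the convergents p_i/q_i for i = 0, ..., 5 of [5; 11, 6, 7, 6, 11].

5/1, 56/11, 341/67, 2443/480, 14999/2947, 167432/32897

Using the convergent recurrence p_i = a_i*p_{i-1} + p_{i-2}, q_i = a_i*q_{i-1} + q_{i-2} with p_{-2}=0, p_{-1}=1, q_{-2}=1, q_{-1}=0:
  i=0: a_0=5, p_0 = 5*1 + 0 = 5, q_0 = 5*0 + 1 = 1.
  i=1: a_1=11, p_1 = 11*5 + 1 = 56, q_1 = 11*1 + 0 = 11.
  i=2: a_2=6, p_2 = 6*56 + 5 = 341, q_2 = 6*11 + 1 = 67.
  i=3: a_3=7, p_3 = 7*341 + 56 = 2443, q_3 = 7*67 + 11 = 480.
  i=4: a_4=6, p_4 = 6*2443 + 341 = 14999, q_4 = 6*480 + 67 = 2947.
  i=5: a_5=11, p_5 = 11*14999 + 2443 = 167432, q_5 = 11*2947 + 480 = 32897.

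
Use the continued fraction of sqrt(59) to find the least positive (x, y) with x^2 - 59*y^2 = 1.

(x, y) = (530, 69)

First expand sqrt(59) as a continued fraction. With x_i = (sqrt(59) + m_i)/d_i and (m_0, d_0) = (0, 1): a_0 = floor(sqrt(59)) = 7, since 7^2 = 49 <= 59 < 64 = 8^2.
Iterate m_{i+1} = d_i*a_i - m_i, d_{i+1} = (59 - m_{i+1}^2)/d_i, a_{i+1} = floor((a_0 + m_{i+1})/d_{i+1}):
  m_1 = 1*7 - 0 = 7, d_1 = (59 - 7^2)/1 = 10/1 = 10, a_1 = floor((7 + 7)/10) = 1.
  m_2 = 10*1 - 7 = 3, d_2 = (59 - 3^2)/10 = 50/10 = 5, a_2 = floor((7 + 3)/5) = 2.
  m_3 = 5*2 - 3 = 7, d_3 = (59 - 7^2)/5 = 10/5 = 2, a_3 = floor((7 + 7)/2) = 7.
  m_4 = 2*7 - 7 = 7, d_4 = (59 - 7^2)/2 = 10/2 = 5, a_4 = floor((7 + 7)/5) = 2.
  m_5 = 5*2 - 7 = 3, d_5 = (59 - 3^2)/5 = 50/5 = 10, a_5 = floor((7 + 3)/10) = 1.
  m_6 = 10*1 - 3 = 7, d_6 = (59 - 7^2)/10 = 10/10 = 1, a_6 = floor((7 + 7)/1) = 14.
  m_7 = 1*14 - 7 = 7, d_7 = (59 - 7^2)/1 = 10/1 = 10: (m_7, d_7) = (m_1, d_1) = (7, 10), so from here the quotients repeat a_1, ..., a_6; the period length is 6.
So sqrt(59) = [7; (1, 2, 7, 2, 1, 14)] with period length k = 6.
k is even, so the fundamental solution of x^2 - 59y^2 = 1 is (p_{k-1}, q_{k-1}) = (p_5, q_5); compute convergents through index 5.
Convergents (p_i = a_i*p_{i-1} + p_{i-2}, q_i = a_i*q_{i-1} + q_{i-2} with p_{-2}=0, p_{-1}=1, q_{-2}=1, q_{-1}=0):
  i=0: a_0=7, p_0 = 7*1 + 0 = 7, q_0 = 7*0 + 1 = 1.
  i=1: a_1=1, p_1 = 1*7 + 1 = 8, q_1 = 1*1 + 0 = 1.
  i=2: a_2=2, p_2 = 2*8 + 7 = 23, q_2 = 2*1 + 1 = 3.
  i=3: a_3=7, p_3 = 7*23 + 8 = 169, q_3 = 7*3 + 1 = 22.
  i=4: a_4=2, p_4 = 2*169 + 23 = 361, q_4 = 2*22 + 3 = 47.
  i=5: a_5=1, p_5 = 1*361 + 169 = 530, q_5 = 1*47 + 22 = 69.
Check: 530^2 - 59*69^2 = 280900 - 280899 = 1, so (x, y) = (530, 69) solves the equation, and by the theorem it is the least positive solution.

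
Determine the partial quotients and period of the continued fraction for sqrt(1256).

[35; (2, 3, 1, 2, 17, 2, 1, 3, 2, 70)]

Write x_i = (sqrt(1256) + m_i)/d_i with (m_0, d_0) = (0, 1). a_0 = floor(sqrt(1256)) = 35, since 35^2 = 1225 <= 1256 < 1296 = 36^2.
Iterate m_{i+1} = d_i*a_i - m_i, d_{i+1} = (1256 - m_{i+1}^2)/d_i, a_{i+1} = floor((a_0 + m_{i+1})/d_{i+1}):
  m_1 = 1*35 - 0 = 35, d_1 = (1256 - 35^2)/1 = 31/1 = 31, a_1 = floor((35 + 35)/31) = 2.
  m_2 = 31*2 - 35 = 27, d_2 = (1256 - 27^2)/31 = 527/31 = 17, a_2 = floor((35 + 27)/17) = 3.
  m_3 = 17*3 - 27 = 24, d_3 = (1256 - 24^2)/17 = 680/17 = 40, a_3 = floor((35 + 24)/40) = 1.
  m_4 = 40*1 - 24 = 16, d_4 = (1256 - 16^2)/40 = 1000/40 = 25, a_4 = floor((35 + 16)/25) = 2.
  m_5 = 25*2 - 16 = 34, d_5 = (1256 - 34^2)/25 = 100/25 = 4, a_5 = floor((35 + 34)/4) = 17.
  m_6 = 4*17 - 34 = 34, d_6 = (1256 - 34^2)/4 = 100/4 = 25, a_6 = floor((35 + 34)/25) = 2.
  m_7 = 25*2 - 34 = 16, d_7 = (1256 - 16^2)/25 = 1000/25 = 40, a_7 = floor((35 + 16)/40) = 1.
  m_8 = 40*1 - 16 = 24, d_8 = (1256 - 24^2)/40 = 680/40 = 17, a_8 = floor((35 + 24)/17) = 3.
  m_9 = 17*3 - 24 = 27, d_9 = (1256 - 27^2)/17 = 527/17 = 31, a_9 = floor((35 + 27)/31) = 2.
  m_10 = 31*2 - 27 = 35, d_10 = (1256 - 35^2)/31 = 31/31 = 1, a_10 = floor((35 + 35)/1) = 70.
  m_11 = 1*70 - 35 = 35, d_11 = (1256 - 35^2)/1 = 31/1 = 31: (m_11, d_11) = (m_1, d_1) = (35, 31), so from here the quotients repeat a_1, ..., a_10; the period length is 10.
Hence the expansion of sqrt(1256) is a_0 = 35 followed by the repeating block 2, 3, 1, 2, 17, 2, 1, 3, 2, 70 (period 10).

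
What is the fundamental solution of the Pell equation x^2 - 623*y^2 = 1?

(x, y) = (624, 25)

First expand sqrt(623) as a continued fraction. With x_i = (sqrt(623) + m_i)/d_i and (m_0, d_0) = (0, 1): a_0 = floor(sqrt(623)) = 24, since 24^2 = 576 <= 623 < 625 = 25^2.
Iterate m_{i+1} = d_i*a_i - m_i, d_{i+1} = (623 - m_{i+1}^2)/d_i, a_{i+1} = floor((a_0 + m_{i+1})/d_{i+1}):
  m_1 = 1*24 - 0 = 24, d_1 = (623 - 24^2)/1 = 47/1 = 47, a_1 = floor((24 + 24)/47) = 1.
  m_2 = 47*1 - 24 = 23, d_2 = (623 - 23^2)/47 = 94/47 = 2, a_2 = floor((24 + 23)/2) = 23.
  m_3 = 2*23 - 23 = 23, d_3 = (623 - 23^2)/2 = 94/2 = 47, a_3 = floor((24 + 23)/47) = 1.
  m_4 = 47*1 - 23 = 24, d_4 = (623 - 24^2)/47 = 47/47 = 1, a_4 = floor((24 + 24)/1) = 48.
  m_5 = 1*48 - 24 = 24, d_5 = (623 - 24^2)/1 = 47/1 = 47: (m_5, d_5) = (m_1, d_1) = (24, 47), so from here the quotients repeat a_1, ..., a_4; the period length is 4.
So sqrt(623) = [24; (1, 23, 1, 48)] with period length k = 4.
k is even, so the fundamental solution of x^2 - 623y^2 = 1 is (p_{k-1}, q_{k-1}) = (p_3, q_3); compute convergents through index 3.
Convergents (p_i = a_i*p_{i-1} + p_{i-2}, q_i = a_i*q_{i-1} + q_{i-2} with p_{-2}=0, p_{-1}=1, q_{-2}=1, q_{-1}=0):
  i=0: a_0=24, p_0 = 24*1 + 0 = 24, q_0 = 24*0 + 1 = 1.
  i=1: a_1=1, p_1 = 1*24 + 1 = 25, q_1 = 1*1 + 0 = 1.
  i=2: a_2=23, p_2 = 23*25 + 24 = 599, q_2 = 23*1 + 1 = 24.
  i=3: a_3=1, p_3 = 1*599 + 25 = 624, q_3 = 1*24 + 1 = 25.
Check: 624^2 - 623*25^2 = 389376 - 389375 = 1, so (x, y) = (624, 25) solves the equation, and by the theorem it is the least positive solution.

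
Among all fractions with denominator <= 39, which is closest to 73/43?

56/33

Expand x = 73/43 as a continued fraction with the Euclidean algorithm:
  73 = 1*43 + 30, so a_0 = 1.
  43 = 1*30 + 13, so a_1 = 1.
  30 = 2*13 + 4, so a_2 = 2.
  13 = 3*4 + 1, so a_3 = 3.
  4 = 4*1 + 0, so a_4 = 4.
so x = [1; 1, 2, 3, 4].
Convergents (p_i = a_i*p_{i-1} + p_{i-2}, q_i = a_i*q_{i-1} + q_{i-2} with p_{-2}=0, p_{-1}=1, q_{-2}=1, q_{-1}=0), until the denominator exceeds 39:
  i=0: a_0=1, p_0 = 1*1 + 0 = 1, q_0 = 1*0 + 1 = 1.
  i=1: a_1=1, p_1 = 1*1 + 1 = 2, q_1 = 1*1 + 0 = 1.
  i=2: a_2=2, p_2 = 2*2 + 1 = 5, q_2 = 2*1 + 1 = 3.
  i=3: a_3=3, p_3 = 3*5 + 2 = 17, q_3 = 3*3 + 1 = 10.
  i=4: a_4=4, p_4 = 4*17 + 5 = 73, q_4 = 4*10 + 3 = 43.
q_4 = 43 > 39, so the last convergent with denominator <= 39 is p_3/q_3 = 17/10.
The closest fraction with denominator <= 39 is either p_3/q_3 or the intermediate fraction (k*p_3 + p_2)/(k*q_3 + q_2) with the largest k >= 1 whose denominator stays <= 39; these approach x as k grows, and every other convergent or intermediate fraction in range is farther away.
Largest k: floor((39 - q_2)/q_3) = floor((39 - 3)/10) = 3.
That gives (3*17 + 5)/(3*10 + 3) = 56/33.
Compare the errors: |x - 17/10| = |73*10 - 17*43|/(43*10) = 1/430, and |x - 56/33| = |73*33 - 56*43|/(43*33) = 1/1419.
Cross-multiplying, 1*430 = 430 < 1419 = 1*1419, so 1/1419 is smaller: the intermediate fraction 56/33 is closer to x than 17/10.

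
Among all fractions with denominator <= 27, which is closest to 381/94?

77/19

Expand x = 381/94 as a continued fraction with the Euclidean algorithm:
  381 = 4*94 + 5, so a_0 = 4.
  94 = 18*5 + 4, so a_1 = 18.
  5 = 1*4 + 1, so a_2 = 1.
  4 = 4*1 + 0, so a_3 = 4.
so x = [4; 18, 1, 4].
Convergents (p_i = a_i*p_{i-1} + p_{i-2}, q_i = a_i*q_{i-1} + q_{i-2} with p_{-2}=0, p_{-1}=1, q_{-2}=1, q_{-1}=0), until the denominator exceeds 27:
  i=0: a_0=4, p_0 = 4*1 + 0 = 4, q_0 = 4*0 + 1 = 1.
  i=1: a_1=18, p_1 = 18*4 + 1 = 73, q_1 = 18*1 + 0 = 18.
  i=2: a_2=1, p_2 = 1*73 + 4 = 77, q_2 = 1*18 + 1 = 19.
  i=3: a_3=4, p_3 = 4*77 + 73 = 381, q_3 = 4*19 + 18 = 94.
q_3 = 94 > 27, so the last convergent with denominator <= 27 is p_2/q_2 = 77/19.
The closest fraction with denominator <= 27 is either p_2/q_2 or the intermediate fraction (k*p_2 + p_1)/(k*q_2 + q_1) with the largest k >= 1 whose denominator stays <= 27; these approach x as k grows, and every other convergent or intermediate fraction in range is farther away.
Largest k: floor((27 - q_1)/q_2) = floor((27 - 18)/19) = 0.
Since k = 0, no intermediate fraction beyond p_2/q_2 has denominator <= 27, so the convergent 77/19 is the closest (its error is |381*19 - 77*94|/(94*19) = 1/1786).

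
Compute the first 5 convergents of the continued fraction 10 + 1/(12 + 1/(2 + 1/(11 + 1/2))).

Using the convergent recurrence p_i = a_i*p_{i-1} + p_{i-2}, q_i = a_i*q_{i-1} + q_{i-2} with p_{-2}=0, p_{-1}=1, q_{-2}=1, q_{-1}=0:
  i=0: a_0=10, p_0 = 10*1 + 0 = 10, q_0 = 10*0 + 1 = 1.
  i=1: a_1=12, p_1 = 12*10 + 1 = 121, q_1 = 12*1 + 0 = 12.
  i=2: a_2=2, p_2 = 2*121 + 10 = 252, q_2 = 2*12 + 1 = 25.
  i=3: a_3=11, p_3 = 11*252 + 121 = 2893, q_3 = 11*25 + 12 = 287.
  i=4: a_4=2, p_4 = 2*2893 + 252 = 6038, q_4 = 2*287 + 25 = 599.

10/1, 121/12, 252/25, 2893/287, 6038/599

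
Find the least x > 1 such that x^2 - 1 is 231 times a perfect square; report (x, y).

(x, y) = (76, 5)

First expand sqrt(231) as a continued fraction. With x_i = (sqrt(231) + m_i)/d_i and (m_0, d_0) = (0, 1): a_0 = floor(sqrt(231)) = 15, since 15^2 = 225 <= 231 < 256 = 16^2.
Iterate m_{i+1} = d_i*a_i - m_i, d_{i+1} = (231 - m_{i+1}^2)/d_i, a_{i+1} = floor((a_0 + m_{i+1})/d_{i+1}):
  m_1 = 1*15 - 0 = 15, d_1 = (231 - 15^2)/1 = 6/1 = 6, a_1 = floor((15 + 15)/6) = 5.
  m_2 = 6*5 - 15 = 15, d_2 = (231 - 15^2)/6 = 6/6 = 1, a_2 = floor((15 + 15)/1) = 30.
  m_3 = 1*30 - 15 = 15, d_3 = (231 - 15^2)/1 = 6/1 = 6: (m_3, d_3) = (m_1, d_1) = (15, 6), so from here the quotients repeat a_1, a_2; the period length is 2.
So sqrt(231) = [15; (5, 30)] with period length k = 2.
k is even, so the fundamental solution of x^2 - 231y^2 = 1 is (p_{k-1}, q_{k-1}) = (p_1, q_1); compute convergents through index 1.
Convergents (p_i = a_i*p_{i-1} + p_{i-2}, q_i = a_i*q_{i-1} + q_{i-2} with p_{-2}=0, p_{-1}=1, q_{-2}=1, q_{-1}=0):
  i=0: a_0=15, p_0 = 15*1 + 0 = 15, q_0 = 15*0 + 1 = 1.
  i=1: a_1=5, p_1 = 5*15 + 1 = 76, q_1 = 5*1 + 0 = 5.
Check: 76^2 - 231*5^2 = 5776 - 5775 = 1, so (x, y) = (76, 5) solves the equation, and by the theorem it is the least positive solution.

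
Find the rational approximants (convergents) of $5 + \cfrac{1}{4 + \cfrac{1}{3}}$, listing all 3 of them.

5/1, 21/4, 68/13

Using the convergent recurrence p_i = a_i*p_{i-1} + p_{i-2}, q_i = a_i*q_{i-1} + q_{i-2} with p_{-2}=0, p_{-1}=1, q_{-2}=1, q_{-1}=0:
  i=0: a_0=5, p_0 = 5*1 + 0 = 5, q_0 = 5*0 + 1 = 1.
  i=1: a_1=4, p_1 = 4*5 + 1 = 21, q_1 = 4*1 + 0 = 4.
  i=2: a_2=3, p_2 = 3*21 + 5 = 68, q_2 = 3*4 + 1 = 13.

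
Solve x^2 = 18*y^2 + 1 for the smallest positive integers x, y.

(x, y) = (17, 4)

First expand sqrt(18) as a continued fraction. With x_i = (sqrt(18) + m_i)/d_i and (m_0, d_0) = (0, 1): a_0 = floor(sqrt(18)) = 4, since 4^2 = 16 <= 18 < 25 = 5^2.
Iterate m_{i+1} = d_i*a_i - m_i, d_{i+1} = (18 - m_{i+1}^2)/d_i, a_{i+1} = floor((a_0 + m_{i+1})/d_{i+1}):
  m_1 = 1*4 - 0 = 4, d_1 = (18 - 4^2)/1 = 2/1 = 2, a_1 = floor((4 + 4)/2) = 4.
  m_2 = 2*4 - 4 = 4, d_2 = (18 - 4^2)/2 = 2/2 = 1, a_2 = floor((4 + 4)/1) = 8.
  m_3 = 1*8 - 4 = 4, d_3 = (18 - 4^2)/1 = 2/1 = 2: (m_3, d_3) = (m_1, d_1) = (4, 2), so from here the quotients repeat a_1, a_2; the period length is 2.
So sqrt(18) = [4; (4, 8)] with period length k = 2.
k is even, so the fundamental solution of x^2 - 18y^2 = 1 is (p_{k-1}, q_{k-1}) = (p_1, q_1); compute convergents through index 1.
Convergents (p_i = a_i*p_{i-1} + p_{i-2}, q_i = a_i*q_{i-1} + q_{i-2} with p_{-2}=0, p_{-1}=1, q_{-2}=1, q_{-1}=0):
  i=0: a_0=4, p_0 = 4*1 + 0 = 4, q_0 = 4*0 + 1 = 1.
  i=1: a_1=4, p_1 = 4*4 + 1 = 17, q_1 = 4*1 + 0 = 4.
Check: 17^2 - 18*4^2 = 289 - 288 = 1, so (x, y) = (17, 4) solves the equation, and by the theorem it is the least positive solution.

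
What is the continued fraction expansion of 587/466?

[1; 3, 1, 5, 1, 2, 1, 1, 2]

Run the Euclidean algorithm on 587 and 466; the successive quotients are the partial quotients a_0, a_1, ... (each step inverts the fractional part left over by the previous one):
  587 = 1*466 + 121, so a_0 = 1.
  466 = 3*121 + 103, so a_1 = 3.
  121 = 1*103 + 18, so a_2 = 1.
  103 = 5*18 + 13, so a_3 = 5.
  18 = 1*13 + 5, so a_4 = 1.
  13 = 2*5 + 3, so a_5 = 2.
  5 = 1*3 + 2, so a_6 = 1.
  3 = 1*2 + 1, so a_7 = 1.
  2 = 2*1 + 0, so a_8 = 2.
The remainder reaches 0 after 9 divisions, so the expansion has 9 partial quotients, read off in order.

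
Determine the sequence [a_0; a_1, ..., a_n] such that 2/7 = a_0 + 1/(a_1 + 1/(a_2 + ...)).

Run the Euclidean algorithm on 2 and 7; the successive quotients are the partial quotients a_0, a_1, ... (each step inverts the fractional part left over by the previous one):
  2 = 0*7 + 2, so a_0 = 0.
  7 = 3*2 + 1, so a_1 = 3.
  2 = 2*1 + 0, so a_2 = 2.
The remainder reaches 0 after 3 divisions, so the expansion has 3 partial quotients, read off in order.

[0; 3, 2]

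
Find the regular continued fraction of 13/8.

Run the Euclidean algorithm on 13 and 8; the successive quotients are the partial quotients a_0, a_1, ... (each step inverts the fractional part left over by the previous one):
  13 = 1*8 + 5, so a_0 = 1.
  8 = 1*5 + 3, so a_1 = 1.
  5 = 1*3 + 2, so a_2 = 1.
  3 = 1*2 + 1, so a_3 = 1.
  2 = 2*1 + 0, so a_4 = 2.
The remainder reaches 0 after 5 divisions, so the expansion has 5 partial quotients, read off in order.

[1; 1, 1, 1, 2]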